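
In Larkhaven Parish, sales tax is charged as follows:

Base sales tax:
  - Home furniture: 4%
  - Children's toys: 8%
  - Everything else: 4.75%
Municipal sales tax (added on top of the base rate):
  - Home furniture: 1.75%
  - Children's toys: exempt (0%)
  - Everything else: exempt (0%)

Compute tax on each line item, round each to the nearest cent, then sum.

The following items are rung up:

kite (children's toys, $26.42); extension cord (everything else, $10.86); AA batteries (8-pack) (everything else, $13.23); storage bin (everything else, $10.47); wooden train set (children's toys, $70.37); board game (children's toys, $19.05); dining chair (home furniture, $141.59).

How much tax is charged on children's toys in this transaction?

$9.26

Kite $26.42: children's toys → 8% + 0% municipal = 8% → $2.11
Wooden train set $70.37: children's toys → 8% + 0% municipal = 8% → $5.63
Board game $19.05: children's toys → 8% + 0% municipal = 8% → $1.52
Tax on children's toys = $2.11 + $5.63 + $1.52 = $9.26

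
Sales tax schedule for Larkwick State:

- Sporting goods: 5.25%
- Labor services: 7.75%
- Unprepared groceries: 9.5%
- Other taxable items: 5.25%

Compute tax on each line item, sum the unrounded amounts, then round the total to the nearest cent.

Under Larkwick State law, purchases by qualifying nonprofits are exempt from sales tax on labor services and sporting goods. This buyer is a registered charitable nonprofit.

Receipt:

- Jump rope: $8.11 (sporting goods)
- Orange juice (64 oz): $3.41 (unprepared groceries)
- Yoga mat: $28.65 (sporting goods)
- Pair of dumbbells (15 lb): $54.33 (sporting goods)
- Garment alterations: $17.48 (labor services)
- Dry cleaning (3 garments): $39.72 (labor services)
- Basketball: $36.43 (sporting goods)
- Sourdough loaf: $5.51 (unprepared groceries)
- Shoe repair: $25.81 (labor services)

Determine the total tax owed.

Jump rope $8.11: sporting goods, buyer-exempt → 0% → $0.00
Orange juice (64 oz) $3.41: unprepared groceries → 9.5% → $0.32395
Yoga mat $28.65: sporting goods, buyer-exempt → 0% → $0.00
Pair of dumbbells (15 lb) $54.33: sporting goods, buyer-exempt → 0% → $0.00
Garment alterations $17.48: labor services, buyer-exempt → 0% → $0.00
Dry cleaning (3 garments) $39.72: labor services, buyer-exempt → 0% → $0.00
Basketball $36.43: sporting goods, buyer-exempt → 0% → $0.00
Sourdough loaf $5.51: unprepared groceries → 9.5% → $0.52345
Shoe repair $25.81: labor services, buyer-exempt → 0% → $0.00
Unrounded tax sum = $0.8474 → $0.85

$0.85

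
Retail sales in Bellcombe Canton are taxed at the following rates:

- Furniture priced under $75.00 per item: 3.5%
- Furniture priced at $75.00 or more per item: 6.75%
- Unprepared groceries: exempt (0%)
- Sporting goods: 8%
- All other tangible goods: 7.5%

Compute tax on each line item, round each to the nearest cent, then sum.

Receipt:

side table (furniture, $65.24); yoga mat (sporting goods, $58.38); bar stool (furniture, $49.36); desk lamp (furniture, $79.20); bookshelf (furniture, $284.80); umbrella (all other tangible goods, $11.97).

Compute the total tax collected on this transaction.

Side table $65.24: furniture, under $75.00 → 3.5% → $2.28
Yoga mat $58.38: sporting goods → 8% → $4.67
Bar stool $49.36: furniture, under $75.00 → 3.5% → $1.73
Desk lamp $79.20: furniture, $75.00 or more → 6.75% → $5.35
Bookshelf $284.80: furniture, $75.00 or more → 6.75% → $19.22
Umbrella $11.97: all other tangible goods → 7.5% → $0.90
Total tax = $2.28 + $4.67 + $1.73 + $5.35 + $19.22 + $0.90 = $34.15

$34.15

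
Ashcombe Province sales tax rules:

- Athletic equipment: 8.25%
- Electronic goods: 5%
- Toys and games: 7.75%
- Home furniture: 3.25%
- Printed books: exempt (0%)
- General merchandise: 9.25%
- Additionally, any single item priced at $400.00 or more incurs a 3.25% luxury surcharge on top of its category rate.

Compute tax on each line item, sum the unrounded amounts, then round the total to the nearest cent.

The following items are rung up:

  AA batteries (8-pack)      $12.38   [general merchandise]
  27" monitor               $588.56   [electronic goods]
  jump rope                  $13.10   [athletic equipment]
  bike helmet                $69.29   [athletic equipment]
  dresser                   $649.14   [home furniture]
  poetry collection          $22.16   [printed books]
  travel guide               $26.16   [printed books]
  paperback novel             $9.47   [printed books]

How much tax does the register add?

$98.69

AA batteries (8-pack) $12.38: general merchandise → 9.25% → $1.14515
27" monitor $588.56: electronic goods → 5% + 3.25% surcharge = 8.25% → $48.5562
Jump rope $13.10: athletic equipment → 8.25% → $1.08075
Bike helmet $69.29: athletic equipment → 8.25% → $5.716425
Dresser $649.14: home furniture → 3.25% + 3.25% surcharge = 6.5% → $42.1941
Poetry collection $22.16: printed books → 0% → $0.00
Travel guide $26.16: printed books → 0% → $0.00
Paperback novel $9.47: printed books → 0% → $0.00
Unrounded tax sum = $98.692625 → $98.69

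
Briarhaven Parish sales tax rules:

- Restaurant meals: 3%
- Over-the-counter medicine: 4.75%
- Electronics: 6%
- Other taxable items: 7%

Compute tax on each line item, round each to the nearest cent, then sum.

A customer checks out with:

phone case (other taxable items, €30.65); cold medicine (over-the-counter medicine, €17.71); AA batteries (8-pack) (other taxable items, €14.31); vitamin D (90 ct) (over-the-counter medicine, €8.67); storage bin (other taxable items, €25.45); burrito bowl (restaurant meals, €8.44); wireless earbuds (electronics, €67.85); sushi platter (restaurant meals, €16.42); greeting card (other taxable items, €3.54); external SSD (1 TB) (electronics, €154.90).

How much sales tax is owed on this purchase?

Phone case €30.65: other taxable items → 7% → €2.15
Cold medicine €17.71: over-the-counter medicine → 4.75% → €0.84
AA batteries (8-pack) €14.31: other taxable items → 7% → €1.00
Vitamin D (90 ct) €8.67: over-the-counter medicine → 4.75% → €0.41
Storage bin €25.45: other taxable items → 7% → €1.78
Burrito bowl €8.44: restaurant meals → 3% → €0.25
Wireless earbuds €67.85: electronics → 6% → €4.07
Sushi platter €16.42: restaurant meals → 3% → €0.49
Greeting card €3.54: other taxable items → 7% → €0.25
External SSD (1 TB) €154.90: electronics → 6% → €9.29
Total tax = €2.15 + €0.84 + €1.00 + €0.41 + €1.78 + €0.25 + €4.07 + €0.49 + €0.25 + €9.29 = €20.53

€20.53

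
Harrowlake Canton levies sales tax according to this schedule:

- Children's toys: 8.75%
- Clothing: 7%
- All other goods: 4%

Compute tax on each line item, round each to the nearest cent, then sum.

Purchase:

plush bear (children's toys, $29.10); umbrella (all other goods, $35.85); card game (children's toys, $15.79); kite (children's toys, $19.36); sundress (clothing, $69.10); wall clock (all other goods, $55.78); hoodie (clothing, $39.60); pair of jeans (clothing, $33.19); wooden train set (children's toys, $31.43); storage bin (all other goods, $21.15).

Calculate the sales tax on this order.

$22.81

Plush bear $29.10: children's toys → 8.75% → $2.55
Umbrella $35.85: all other goods → 4% → $1.43
Card game $15.79: children's toys → 8.75% → $1.38
Kite $19.36: children's toys → 8.75% → $1.69
Sundress $69.10: clothing → 7% → $4.84
Wall clock $55.78: all other goods → 4% → $2.23
Hoodie $39.60: clothing → 7% → $2.77
Pair of jeans $33.19: clothing → 7% → $2.32
Wooden train set $31.43: children's toys → 8.75% → $2.75
Storage bin $21.15: all other goods → 4% → $0.85
Total tax = $2.55 + $1.43 + $1.38 + $1.69 + $4.84 + $2.23 + $2.77 + $2.32 + $2.75 + $0.85 = $22.81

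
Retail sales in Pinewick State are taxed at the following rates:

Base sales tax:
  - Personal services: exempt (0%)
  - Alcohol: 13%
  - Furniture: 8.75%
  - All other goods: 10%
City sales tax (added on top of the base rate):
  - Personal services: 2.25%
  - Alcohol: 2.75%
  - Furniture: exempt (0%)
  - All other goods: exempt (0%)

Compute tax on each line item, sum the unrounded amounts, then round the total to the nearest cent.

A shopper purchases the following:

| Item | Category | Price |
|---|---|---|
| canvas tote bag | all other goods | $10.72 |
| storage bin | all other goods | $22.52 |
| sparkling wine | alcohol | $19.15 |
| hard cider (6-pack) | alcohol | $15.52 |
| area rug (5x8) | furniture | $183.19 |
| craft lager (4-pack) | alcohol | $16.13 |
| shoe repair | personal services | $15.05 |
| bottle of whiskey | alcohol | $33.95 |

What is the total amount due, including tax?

$349.27

Canvas tote bag $10.72: all other goods → 10% + 0% city = 10% → $1.072
Storage bin $22.52: all other goods → 10% + 0% city = 10% → $2.252
Sparkling wine $19.15: alcohol → 13% + 2.75% city = 15.75% → $3.016125
Hard cider (6-pack) $15.52: alcohol → 13% + 2.75% city = 15.75% → $2.4444
Area rug (5x8) $183.19: furniture → 8.75% + 0% city = 8.75% → $16.029125
Craft lager (4-pack) $16.13: alcohol → 13% + 2.75% city = 15.75% → $2.540475
Shoe repair $15.05: personal services → 0% + 2.25% city = 2.25% → $0.338625
Bottle of whiskey $33.95: alcohol → 13% + 2.75% city = 15.75% → $5.347125
Subtotal = $316.23; unrounded tax = $33.039875 → $33.04; total due = $349.27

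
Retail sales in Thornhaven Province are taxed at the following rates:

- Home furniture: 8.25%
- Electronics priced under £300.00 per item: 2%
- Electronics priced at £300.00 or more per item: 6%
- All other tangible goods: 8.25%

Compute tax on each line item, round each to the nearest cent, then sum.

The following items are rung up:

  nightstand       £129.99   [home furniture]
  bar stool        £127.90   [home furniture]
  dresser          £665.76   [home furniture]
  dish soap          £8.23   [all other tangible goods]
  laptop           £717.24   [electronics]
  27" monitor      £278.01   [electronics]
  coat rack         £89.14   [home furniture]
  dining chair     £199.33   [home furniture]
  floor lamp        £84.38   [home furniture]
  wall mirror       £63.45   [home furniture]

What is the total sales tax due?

Nightstand £129.99: home furniture → 8.25% → £10.72
Bar stool £127.90: home furniture → 8.25% → £10.55
Dresser £665.76: home furniture → 8.25% → £54.93
Dish soap £8.23: all other tangible goods → 8.25% → £0.68
Laptop £717.24: electronics, £300.00 or more → 6% → £43.03
27" monitor £278.01: electronics, under £300.00 → 2% → £5.56
Coat rack £89.14: home furniture → 8.25% → £7.35
Dining chair £199.33: home furniture → 8.25% → £16.44
Floor lamp £84.38: home furniture → 8.25% → £6.96
Wall mirror £63.45: home furniture → 8.25% → £5.23
Total tax = £10.72 + £10.55 + £54.93 + £0.68 + £43.03 + £5.56 + £7.35 + £16.44 + £6.96 + £5.23 = £161.45

£161.45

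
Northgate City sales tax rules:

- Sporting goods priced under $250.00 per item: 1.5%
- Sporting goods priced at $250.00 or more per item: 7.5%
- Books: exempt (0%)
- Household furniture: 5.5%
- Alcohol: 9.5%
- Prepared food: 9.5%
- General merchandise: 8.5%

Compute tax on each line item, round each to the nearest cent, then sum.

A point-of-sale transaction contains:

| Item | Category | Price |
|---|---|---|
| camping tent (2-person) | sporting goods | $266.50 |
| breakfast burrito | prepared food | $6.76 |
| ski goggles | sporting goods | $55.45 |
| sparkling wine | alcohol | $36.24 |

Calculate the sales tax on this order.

$24.90

Camping tent (2-person) $266.50: sporting goods, $250.00 or more → 7.5% → $19.99
Breakfast burrito $6.76: prepared food → 9.5% → $0.64
Ski goggles $55.45: sporting goods, under $250.00 → 1.5% → $0.83
Sparkling wine $36.24: alcohol → 9.5% → $3.44
Total tax = $19.99 + $0.64 + $0.83 + $3.44 = $24.90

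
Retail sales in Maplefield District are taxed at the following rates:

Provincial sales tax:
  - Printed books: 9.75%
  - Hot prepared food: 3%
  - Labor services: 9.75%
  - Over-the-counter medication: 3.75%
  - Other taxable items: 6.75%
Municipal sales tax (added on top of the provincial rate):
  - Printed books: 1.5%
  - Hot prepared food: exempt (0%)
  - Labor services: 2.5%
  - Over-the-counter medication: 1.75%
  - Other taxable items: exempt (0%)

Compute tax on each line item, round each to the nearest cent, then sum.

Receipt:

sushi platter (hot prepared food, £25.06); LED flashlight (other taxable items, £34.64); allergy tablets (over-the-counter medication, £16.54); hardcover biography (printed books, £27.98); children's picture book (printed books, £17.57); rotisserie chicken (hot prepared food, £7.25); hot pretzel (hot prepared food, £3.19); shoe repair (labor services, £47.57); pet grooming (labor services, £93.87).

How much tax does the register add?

£26.78

Sushi platter £25.06: hot prepared food → 3% + 0% municipal = 3% → £0.75
LED flashlight £34.64: other taxable items → 6.75% + 0% municipal = 6.75% → £2.34
Allergy tablets £16.54: over-the-counter medication → 3.75% + 1.75% municipal = 5.5% → £0.91
Hardcover biography £27.98: printed books → 9.75% + 1.5% municipal = 11.25% → £3.15
Children's picture book £17.57: printed books → 9.75% + 1.5% municipal = 11.25% → £1.98
Rotisserie chicken £7.25: hot prepared food → 3% + 0% municipal = 3% → £0.22
Hot pretzel £3.19: hot prepared food → 3% + 0% municipal = 3% → £0.10
Shoe repair £47.57: labor services → 9.75% + 2.5% municipal = 12.25% → £5.83
Pet grooming £93.87: labor services → 9.75% + 2.5% municipal = 12.25% → £11.50
Total tax = £0.75 + £2.34 + £0.91 + £3.15 + £1.98 + £0.22 + £0.10 + £5.83 + £11.50 = £26.78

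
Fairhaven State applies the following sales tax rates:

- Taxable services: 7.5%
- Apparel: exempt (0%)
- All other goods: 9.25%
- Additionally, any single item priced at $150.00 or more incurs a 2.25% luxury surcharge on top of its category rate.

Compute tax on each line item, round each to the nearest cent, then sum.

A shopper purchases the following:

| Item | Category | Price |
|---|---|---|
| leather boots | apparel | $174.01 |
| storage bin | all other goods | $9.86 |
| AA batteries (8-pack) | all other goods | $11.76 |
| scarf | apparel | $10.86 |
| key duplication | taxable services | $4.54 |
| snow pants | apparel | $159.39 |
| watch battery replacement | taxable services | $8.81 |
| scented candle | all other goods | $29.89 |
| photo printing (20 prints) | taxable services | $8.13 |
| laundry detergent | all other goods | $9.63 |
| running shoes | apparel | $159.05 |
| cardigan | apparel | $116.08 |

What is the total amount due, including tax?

$720.36

Leather boots $174.01: apparel → 0% + 2.25% surcharge = 2.25% → $3.92
Storage bin $9.86: all other goods → 9.25% → $0.91
AA batteries (8-pack) $11.76: all other goods → 9.25% → $1.09
Scarf $10.86: apparel → 0% → $0.00
Key duplication $4.54: taxable services → 7.5% → $0.34
Snow pants $159.39: apparel → 0% + 2.25% surcharge = 2.25% → $3.59
Watch battery replacement $8.81: taxable services → 7.5% → $0.66
Scented candle $29.89: all other goods → 9.25% → $2.76
Photo printing (20 prints) $8.13: taxable services → 7.5% → $0.61
Laundry detergent $9.63: all other goods → 9.25% → $0.89
Running shoes $159.05: apparel → 0% + 2.25% surcharge = 2.25% → $3.58
Cardigan $116.08: apparel → 0% → $0.00
Subtotal = $702.01; tax = $18.35; total due = $720.36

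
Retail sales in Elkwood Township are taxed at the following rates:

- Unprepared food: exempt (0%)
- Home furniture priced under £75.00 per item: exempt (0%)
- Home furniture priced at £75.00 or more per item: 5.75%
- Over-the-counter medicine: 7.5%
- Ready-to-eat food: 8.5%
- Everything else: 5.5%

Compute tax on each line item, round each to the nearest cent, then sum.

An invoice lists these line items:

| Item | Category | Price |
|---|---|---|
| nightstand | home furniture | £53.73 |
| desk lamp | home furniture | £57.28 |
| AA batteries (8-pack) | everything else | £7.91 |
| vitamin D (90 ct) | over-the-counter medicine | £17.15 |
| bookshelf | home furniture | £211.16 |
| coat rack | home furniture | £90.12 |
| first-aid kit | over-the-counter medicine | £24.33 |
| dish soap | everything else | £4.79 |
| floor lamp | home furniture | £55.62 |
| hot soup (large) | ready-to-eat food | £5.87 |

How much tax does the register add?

£21.63

Nightstand £53.73: home furniture, under £75.00 → 0% → £0.00
Desk lamp £57.28: home furniture, under £75.00 → 0% → £0.00
AA batteries (8-pack) £7.91: everything else → 5.5% → £0.44
Vitamin D (90 ct) £17.15: over-the-counter medicine → 7.5% → £1.29
Bookshelf £211.16: home furniture, £75.00 or more → 5.75% → £12.14
Coat rack £90.12: home furniture, £75.00 or more → 5.75% → £5.18
First-aid kit £24.33: over-the-counter medicine → 7.5% → £1.82
Dish soap £4.79: everything else → 5.5% → £0.26
Floor lamp £55.62: home furniture, under £75.00 → 0% → £0.00
Hot soup (large) £5.87: ready-to-eat food → 8.5% → £0.50
Total tax = £0.44 + £1.29 + £12.14 + £5.18 + £1.82 + £0.26 + £0.50 = £21.63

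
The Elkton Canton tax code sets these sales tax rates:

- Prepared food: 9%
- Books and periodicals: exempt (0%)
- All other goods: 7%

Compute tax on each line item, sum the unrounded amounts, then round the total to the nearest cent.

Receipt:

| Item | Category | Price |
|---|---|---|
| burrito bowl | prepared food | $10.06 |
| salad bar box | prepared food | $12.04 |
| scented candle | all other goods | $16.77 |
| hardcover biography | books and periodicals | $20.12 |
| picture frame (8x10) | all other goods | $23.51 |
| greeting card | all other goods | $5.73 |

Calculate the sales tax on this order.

$5.21

Burrito bowl $10.06: prepared food → 9% → $0.9054
Salad bar box $12.04: prepared food → 9% → $1.0836
Scented candle $16.77: all other goods → 7% → $1.1739
Hardcover biography $20.12: books and periodicals → 0% → $0.00
Picture frame (8x10) $23.51: all other goods → 7% → $1.6457
Greeting card $5.73: all other goods → 7% → $0.4011
Unrounded tax sum = $5.2097 → $5.21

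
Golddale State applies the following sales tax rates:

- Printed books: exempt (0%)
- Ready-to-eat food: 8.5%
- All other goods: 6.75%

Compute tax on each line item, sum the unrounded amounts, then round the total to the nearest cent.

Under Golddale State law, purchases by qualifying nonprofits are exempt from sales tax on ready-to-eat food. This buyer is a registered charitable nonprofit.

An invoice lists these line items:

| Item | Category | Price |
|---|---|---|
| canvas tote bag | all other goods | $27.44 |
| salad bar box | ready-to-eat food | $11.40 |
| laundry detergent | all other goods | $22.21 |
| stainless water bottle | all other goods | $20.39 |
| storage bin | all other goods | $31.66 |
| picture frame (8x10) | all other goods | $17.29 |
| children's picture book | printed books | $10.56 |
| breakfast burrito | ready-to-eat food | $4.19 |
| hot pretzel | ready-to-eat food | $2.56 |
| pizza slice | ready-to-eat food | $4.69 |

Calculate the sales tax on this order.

$8.03

Canvas tote bag $27.44: all other goods → 6.75% → $1.8522
Salad bar box $11.40: ready-to-eat food, buyer-exempt → 0% → $0.00
Laundry detergent $22.21: all other goods → 6.75% → $1.499175
Stainless water bottle $20.39: all other goods → 6.75% → $1.376325
Storage bin $31.66: all other goods → 6.75% → $2.13705
Picture frame (8x10) $17.29: all other goods → 6.75% → $1.167075
Children's picture book $10.56: printed books → 0% → $0.00
Breakfast burrito $4.19: ready-to-eat food, buyer-exempt → 0% → $0.00
Hot pretzel $2.56: ready-to-eat food, buyer-exempt → 0% → $0.00
Pizza slice $4.69: ready-to-eat food, buyer-exempt → 0% → $0.00
Unrounded tax sum = $8.031825 → $8.03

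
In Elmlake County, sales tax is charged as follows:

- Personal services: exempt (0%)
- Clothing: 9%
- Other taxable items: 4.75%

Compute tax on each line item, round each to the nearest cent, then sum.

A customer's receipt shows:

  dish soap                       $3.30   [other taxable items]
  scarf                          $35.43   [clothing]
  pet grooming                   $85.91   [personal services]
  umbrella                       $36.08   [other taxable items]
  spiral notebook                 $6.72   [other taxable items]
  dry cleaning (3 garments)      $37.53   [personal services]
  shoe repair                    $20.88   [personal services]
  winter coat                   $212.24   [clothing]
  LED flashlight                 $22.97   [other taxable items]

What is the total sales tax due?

$25.57

Dish soap $3.30: other taxable items → 4.75% → $0.16
Scarf $35.43: clothing → 9% → $3.19
Pet grooming $85.91: personal services → 0% → $0.00
Umbrella $36.08: other taxable items → 4.75% → $1.71
Spiral notebook $6.72: other taxable items → 4.75% → $0.32
Dry cleaning (3 garments) $37.53: personal services → 0% → $0.00
Shoe repair $20.88: personal services → 0% → $0.00
Winter coat $212.24: clothing → 9% → $19.10
LED flashlight $22.97: other taxable items → 4.75% → $1.09
Total tax = $0.16 + $3.19 + $1.71 + $0.32 + $19.10 + $1.09 = $25.57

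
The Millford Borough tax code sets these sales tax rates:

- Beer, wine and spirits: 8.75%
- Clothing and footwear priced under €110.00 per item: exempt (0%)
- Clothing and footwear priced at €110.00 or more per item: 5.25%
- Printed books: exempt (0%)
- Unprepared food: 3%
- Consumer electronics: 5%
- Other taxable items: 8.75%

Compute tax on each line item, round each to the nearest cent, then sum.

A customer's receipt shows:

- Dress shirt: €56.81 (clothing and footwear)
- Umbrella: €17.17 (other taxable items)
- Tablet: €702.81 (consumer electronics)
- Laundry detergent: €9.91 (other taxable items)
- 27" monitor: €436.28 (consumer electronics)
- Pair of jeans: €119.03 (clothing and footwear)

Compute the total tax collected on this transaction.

Dress shirt €56.81: clothing and footwear, under €110.00 → 0% → €0.00
Umbrella €17.17: other taxable items → 8.75% → €1.50
Tablet €702.81: consumer electronics → 5% → €35.14
Laundry detergent €9.91: other taxable items → 8.75% → €0.87
27" monitor €436.28: consumer electronics → 5% → €21.81
Pair of jeans €119.03: clothing and footwear, €110.00 or more → 5.25% → €6.25
Total tax = €1.50 + €35.14 + €0.87 + €21.81 + €6.25 = €65.57

€65.57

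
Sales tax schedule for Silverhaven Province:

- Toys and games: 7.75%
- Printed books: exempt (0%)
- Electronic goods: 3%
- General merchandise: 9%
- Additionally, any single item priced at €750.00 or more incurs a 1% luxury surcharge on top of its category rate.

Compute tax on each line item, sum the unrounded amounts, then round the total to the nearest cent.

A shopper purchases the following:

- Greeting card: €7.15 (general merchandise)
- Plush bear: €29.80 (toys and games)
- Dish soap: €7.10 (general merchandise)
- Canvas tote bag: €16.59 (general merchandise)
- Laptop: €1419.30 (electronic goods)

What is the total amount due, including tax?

€1541.80

Greeting card €7.15: general merchandise → 9% → €0.6435
Plush bear €29.80: toys and games → 7.75% → €2.3095
Dish soap €7.10: general merchandise → 9% → €0.639
Canvas tote bag €16.59: general merchandise → 9% → €1.4931
Laptop €1419.30: electronic goods → 3% + 1% surcharge = 4% → €56.772
Subtotal = €1479.94; unrounded tax = €61.8571 → €61.86; total due = €1541.80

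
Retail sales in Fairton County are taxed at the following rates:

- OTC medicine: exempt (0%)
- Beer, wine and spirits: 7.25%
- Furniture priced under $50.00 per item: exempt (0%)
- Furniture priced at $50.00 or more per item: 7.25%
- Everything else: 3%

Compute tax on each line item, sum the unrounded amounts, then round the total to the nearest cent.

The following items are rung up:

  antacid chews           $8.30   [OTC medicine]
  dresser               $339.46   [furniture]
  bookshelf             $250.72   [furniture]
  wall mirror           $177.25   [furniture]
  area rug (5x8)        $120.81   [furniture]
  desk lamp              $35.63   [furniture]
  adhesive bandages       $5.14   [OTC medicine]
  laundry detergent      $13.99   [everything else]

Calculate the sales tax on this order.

$64.82

Antacid chews $8.30: OTC medicine → 0% → $0.00
Dresser $339.46: furniture, $50.00 or more → 7.25% → $24.61085
Bookshelf $250.72: furniture, $50.00 or more → 7.25% → $18.1772
Wall mirror $177.25: furniture, $50.00 or more → 7.25% → $12.850625
Area rug (5x8) $120.81: furniture, $50.00 or more → 7.25% → $8.758725
Desk lamp $35.63: furniture, under $50.00 → 0% → $0.00
Adhesive bandages $5.14: OTC medicine → 0% → $0.00
Laundry detergent $13.99: everything else → 3% → $0.4197
Unrounded tax sum = $64.8171 → $64.82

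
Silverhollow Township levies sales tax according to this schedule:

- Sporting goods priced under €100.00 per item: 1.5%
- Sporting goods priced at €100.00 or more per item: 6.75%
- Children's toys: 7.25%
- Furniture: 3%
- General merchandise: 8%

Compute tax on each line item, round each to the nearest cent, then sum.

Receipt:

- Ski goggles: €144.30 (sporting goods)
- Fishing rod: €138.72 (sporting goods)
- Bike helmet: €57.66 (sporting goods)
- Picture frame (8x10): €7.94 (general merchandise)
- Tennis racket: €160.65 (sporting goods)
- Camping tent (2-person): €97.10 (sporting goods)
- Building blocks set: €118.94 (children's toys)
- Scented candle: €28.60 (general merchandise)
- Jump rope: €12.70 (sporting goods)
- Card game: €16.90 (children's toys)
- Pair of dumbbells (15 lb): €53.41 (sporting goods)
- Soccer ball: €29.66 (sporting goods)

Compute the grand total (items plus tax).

Ski goggles €144.30: sporting goods, €100.00 or more → 6.75% → €9.74
Fishing rod €138.72: sporting goods, €100.00 or more → 6.75% → €9.36
Bike helmet €57.66: sporting goods, under €100.00 → 1.5% → €0.86
Picture frame (8x10) €7.94: general merchandise → 8% → €0.64
Tennis racket €160.65: sporting goods, €100.00 or more → 6.75% → €10.84
Camping tent (2-person) €97.10: sporting goods, under €100.00 → 1.5% → €1.46
Building blocks set €118.94: children's toys → 7.25% → €8.62
Scented candle €28.60: general merchandise → 8% → €2.29
Jump rope €12.70: sporting goods, under €100.00 → 1.5% → €0.19
Card game €16.90: children's toys → 7.25% → €1.23
Pair of dumbbells (15 lb) €53.41: sporting goods, under €100.00 → 1.5% → €0.80
Soccer ball €29.66: sporting goods, under €100.00 → 1.5% → €0.44
Subtotal = €866.58; tax = €46.47; total due = €913.05

€913.05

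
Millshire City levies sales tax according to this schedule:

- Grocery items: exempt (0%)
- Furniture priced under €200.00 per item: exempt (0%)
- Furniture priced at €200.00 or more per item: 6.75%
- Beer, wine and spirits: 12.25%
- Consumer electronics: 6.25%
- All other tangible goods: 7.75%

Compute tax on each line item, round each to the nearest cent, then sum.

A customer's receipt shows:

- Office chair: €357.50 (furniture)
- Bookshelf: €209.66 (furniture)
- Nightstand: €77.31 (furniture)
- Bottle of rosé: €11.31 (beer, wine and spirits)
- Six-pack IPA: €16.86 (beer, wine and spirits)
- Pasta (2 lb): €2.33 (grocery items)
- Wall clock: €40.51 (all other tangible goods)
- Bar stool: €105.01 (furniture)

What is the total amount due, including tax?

€865.37

Office chair €357.50: furniture, €200.00 or more → 6.75% → €24.13
Bookshelf €209.66: furniture, €200.00 or more → 6.75% → €14.15
Nightstand €77.31: furniture, under €200.00 → 0% → €0.00
Bottle of rosé €11.31: beer, wine and spirits → 12.25% → €1.39
Six-pack IPA €16.86: beer, wine and spirits → 12.25% → €2.07
Pasta (2 lb) €2.33: grocery items → 0% → €0.00
Wall clock €40.51: all other tangible goods → 7.75% → €3.14
Bar stool €105.01: furniture, under €200.00 → 0% → €0.00
Subtotal = €820.49; tax = €44.88; total due = €865.37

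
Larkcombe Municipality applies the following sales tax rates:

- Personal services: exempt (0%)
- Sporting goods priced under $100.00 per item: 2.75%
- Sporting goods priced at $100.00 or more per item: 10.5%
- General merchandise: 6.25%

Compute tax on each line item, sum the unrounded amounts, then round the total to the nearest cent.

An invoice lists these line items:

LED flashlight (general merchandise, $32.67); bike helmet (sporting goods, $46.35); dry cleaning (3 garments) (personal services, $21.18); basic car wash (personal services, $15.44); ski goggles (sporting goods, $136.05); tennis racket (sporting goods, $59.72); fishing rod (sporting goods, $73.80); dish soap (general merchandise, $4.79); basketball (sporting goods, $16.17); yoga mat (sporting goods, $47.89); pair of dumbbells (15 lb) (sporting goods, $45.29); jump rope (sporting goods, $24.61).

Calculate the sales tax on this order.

$25.26

LED flashlight $32.67: general merchandise → 6.25% → $2.041875
Bike helmet $46.35: sporting goods, under $100.00 → 2.75% → $1.274625
Dry cleaning (3 garments) $21.18: personal services → 0% → $0.00
Basic car wash $15.44: personal services → 0% → $0.00
Ski goggles $136.05: sporting goods, $100.00 or more → 10.5% → $14.28525
Tennis racket $59.72: sporting goods, under $100.00 → 2.75% → $1.6423
Fishing rod $73.80: sporting goods, under $100.00 → 2.75% → $2.0295
Dish soap $4.79: general merchandise → 6.25% → $0.299375
Basketball $16.17: sporting goods, under $100.00 → 2.75% → $0.444675
Yoga mat $47.89: sporting goods, under $100.00 → 2.75% → $1.316975
Pair of dumbbells (15 lb) $45.29: sporting goods, under $100.00 → 2.75% → $1.245475
Jump rope $24.61: sporting goods, under $100.00 → 2.75% → $0.676775
Unrounded tax sum = $25.256825 → $25.26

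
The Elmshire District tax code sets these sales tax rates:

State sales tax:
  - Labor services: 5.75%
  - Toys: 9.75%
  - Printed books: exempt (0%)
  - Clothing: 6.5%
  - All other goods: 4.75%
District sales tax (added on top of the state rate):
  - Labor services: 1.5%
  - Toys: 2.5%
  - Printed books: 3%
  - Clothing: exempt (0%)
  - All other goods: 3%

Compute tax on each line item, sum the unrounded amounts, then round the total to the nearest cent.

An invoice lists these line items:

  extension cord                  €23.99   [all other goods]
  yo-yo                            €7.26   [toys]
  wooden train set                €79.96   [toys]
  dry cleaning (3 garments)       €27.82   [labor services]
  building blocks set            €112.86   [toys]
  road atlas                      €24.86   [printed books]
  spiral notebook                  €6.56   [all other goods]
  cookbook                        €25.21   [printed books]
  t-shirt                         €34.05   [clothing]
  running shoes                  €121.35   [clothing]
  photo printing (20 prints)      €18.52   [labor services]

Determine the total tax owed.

Extension cord €23.99: all other goods → 4.75% + 3% district = 7.75% → €1.859225
Yo-yo €7.26: toys → 9.75% + 2.5% district = 12.25% → €0.88935
Wooden train set €79.96: toys → 9.75% + 2.5% district = 12.25% → €9.7951
Dry cleaning (3 garments) €27.82: labor services → 5.75% + 1.5% district = 7.25% → €2.01695
Building blocks set €112.86: toys → 9.75% + 2.5% district = 12.25% → €13.82535
Road atlas €24.86: printed books → 0% + 3% district = 3% → €0.7458
Spiral notebook €6.56: all other goods → 4.75% + 3% district = 7.75% → €0.5084
Cookbook €25.21: printed books → 0% + 3% district = 3% → €0.7563
T-shirt €34.05: clothing → 6.5% + 0% district = 6.5% → €2.21325
Running shoes €121.35: clothing → 6.5% + 0% district = 6.5% → €7.88775
Photo printing (20 prints) €18.52: labor services → 5.75% + 1.5% district = 7.25% → €1.3427
Unrounded tax sum = €41.840175 → €41.84

€41.84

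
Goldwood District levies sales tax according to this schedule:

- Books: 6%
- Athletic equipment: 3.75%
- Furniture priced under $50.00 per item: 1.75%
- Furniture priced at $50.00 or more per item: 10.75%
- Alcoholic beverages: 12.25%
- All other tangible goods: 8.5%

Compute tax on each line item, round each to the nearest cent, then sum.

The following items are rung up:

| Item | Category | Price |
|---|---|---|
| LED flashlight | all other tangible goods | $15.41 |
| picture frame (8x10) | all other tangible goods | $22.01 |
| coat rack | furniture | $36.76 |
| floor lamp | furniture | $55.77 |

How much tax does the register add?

$9.82

LED flashlight $15.41: all other tangible goods → 8.5% → $1.31
Picture frame (8x10) $22.01: all other tangible goods → 8.5% → $1.87
Coat rack $36.76: furniture, under $50.00 → 1.75% → $0.64
Floor lamp $55.77: furniture, $50.00 or more → 10.75% → $6.00
Total tax = $1.31 + $1.87 + $0.64 + $6.00 = $9.82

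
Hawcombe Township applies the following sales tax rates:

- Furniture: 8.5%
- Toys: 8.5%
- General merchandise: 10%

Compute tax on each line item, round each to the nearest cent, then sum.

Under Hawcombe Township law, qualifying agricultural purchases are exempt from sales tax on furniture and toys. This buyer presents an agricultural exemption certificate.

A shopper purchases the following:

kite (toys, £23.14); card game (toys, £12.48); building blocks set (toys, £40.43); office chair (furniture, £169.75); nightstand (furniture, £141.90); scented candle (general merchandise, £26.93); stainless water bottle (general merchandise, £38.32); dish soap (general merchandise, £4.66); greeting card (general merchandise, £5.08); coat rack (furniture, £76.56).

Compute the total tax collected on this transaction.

Kite £23.14: toys, buyer-exempt → 0% → £0.00
Card game £12.48: toys, buyer-exempt → 0% → £0.00
Building blocks set £40.43: toys, buyer-exempt → 0% → £0.00
Office chair £169.75: furniture, buyer-exempt → 0% → £0.00
Nightstand £141.90: furniture, buyer-exempt → 0% → £0.00
Scented candle £26.93: general merchandise → 10% → £2.69
Stainless water bottle £38.32: general merchandise → 10% → £3.83
Dish soap £4.66: general merchandise → 10% → £0.47
Greeting card £5.08: general merchandise → 10% → £0.51
Coat rack £76.56: furniture, buyer-exempt → 0% → £0.00
Total tax = £2.69 + £3.83 + £0.47 + £0.51 = £7.50

£7.50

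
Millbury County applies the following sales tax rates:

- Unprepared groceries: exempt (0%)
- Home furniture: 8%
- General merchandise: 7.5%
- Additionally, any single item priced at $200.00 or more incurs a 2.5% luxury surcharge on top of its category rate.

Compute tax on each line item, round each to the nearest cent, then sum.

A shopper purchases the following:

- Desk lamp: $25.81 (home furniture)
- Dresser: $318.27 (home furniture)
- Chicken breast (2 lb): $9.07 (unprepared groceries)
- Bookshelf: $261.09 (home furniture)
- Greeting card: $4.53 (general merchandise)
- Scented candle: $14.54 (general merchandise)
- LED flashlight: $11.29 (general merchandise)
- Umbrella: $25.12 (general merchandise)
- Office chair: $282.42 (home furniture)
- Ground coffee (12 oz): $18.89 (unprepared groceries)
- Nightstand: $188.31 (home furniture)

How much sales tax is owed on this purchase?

$111.76

Desk lamp $25.81: home furniture → 8% → $2.06
Dresser $318.27: home furniture → 8% + 2.5% surcharge = 10.5% → $33.42
Chicken breast (2 lb) $9.07: unprepared groceries → 0% → $0.00
Bookshelf $261.09: home furniture → 8% + 2.5% surcharge = 10.5% → $27.41
Greeting card $4.53: general merchandise → 7.5% → $0.34
Scented candle $14.54: general merchandise → 7.5% → $1.09
LED flashlight $11.29: general merchandise → 7.5% → $0.85
Umbrella $25.12: general merchandise → 7.5% → $1.88
Office chair $282.42: home furniture → 8% + 2.5% surcharge = 10.5% → $29.65
Ground coffee (12 oz) $18.89: unprepared groceries → 0% → $0.00
Nightstand $188.31: home furniture → 8% → $15.06
Total tax = $2.06 + $33.42 + $27.41 + $0.34 + $1.09 + $0.85 + $1.88 + $29.65 + $15.06 = $111.76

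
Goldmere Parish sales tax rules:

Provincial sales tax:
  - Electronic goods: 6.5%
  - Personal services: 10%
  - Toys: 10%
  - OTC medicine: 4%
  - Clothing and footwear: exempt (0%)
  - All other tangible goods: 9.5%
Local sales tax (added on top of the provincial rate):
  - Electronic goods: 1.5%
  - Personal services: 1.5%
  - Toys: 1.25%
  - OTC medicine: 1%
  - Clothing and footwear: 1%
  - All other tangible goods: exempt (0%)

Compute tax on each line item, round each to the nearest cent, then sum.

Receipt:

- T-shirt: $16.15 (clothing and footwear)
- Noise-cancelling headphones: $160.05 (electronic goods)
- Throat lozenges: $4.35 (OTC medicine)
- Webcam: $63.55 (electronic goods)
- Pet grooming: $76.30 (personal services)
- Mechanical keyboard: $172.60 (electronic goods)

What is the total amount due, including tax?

T-shirt $16.15: clothing and footwear → 0% + 1% local = 1% → $0.16
Noise-cancelling headphones $160.05: electronic goods → 6.5% + 1.5% local = 8% → $12.80
Throat lozenges $4.35: OTC medicine → 4% + 1% local = 5% → $0.22
Webcam $63.55: electronic goods → 6.5% + 1.5% local = 8% → $5.08
Pet grooming $76.30: personal services → 10% + 1.5% local = 11.5% → $8.77
Mechanical keyboard $172.60: electronic goods → 6.5% + 1.5% local = 8% → $13.81
Subtotal = $493.00; tax = $40.84; total due = $533.84

$533.84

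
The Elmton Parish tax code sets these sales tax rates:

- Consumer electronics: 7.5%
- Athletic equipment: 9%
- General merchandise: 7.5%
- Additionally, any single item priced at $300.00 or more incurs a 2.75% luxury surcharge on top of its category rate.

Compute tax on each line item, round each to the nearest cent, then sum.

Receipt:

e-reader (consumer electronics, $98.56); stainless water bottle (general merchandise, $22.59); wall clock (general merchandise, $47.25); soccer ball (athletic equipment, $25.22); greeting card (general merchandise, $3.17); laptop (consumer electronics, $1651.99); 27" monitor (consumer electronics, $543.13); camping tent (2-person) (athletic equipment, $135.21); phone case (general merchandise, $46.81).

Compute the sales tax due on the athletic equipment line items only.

Soccer ball $25.22: athletic equipment → 9% → $2.27
Camping tent (2-person) $135.21: athletic equipment → 9% → $12.17
Tax on athletic equipment = $2.27 + $12.17 = $14.44

$14.44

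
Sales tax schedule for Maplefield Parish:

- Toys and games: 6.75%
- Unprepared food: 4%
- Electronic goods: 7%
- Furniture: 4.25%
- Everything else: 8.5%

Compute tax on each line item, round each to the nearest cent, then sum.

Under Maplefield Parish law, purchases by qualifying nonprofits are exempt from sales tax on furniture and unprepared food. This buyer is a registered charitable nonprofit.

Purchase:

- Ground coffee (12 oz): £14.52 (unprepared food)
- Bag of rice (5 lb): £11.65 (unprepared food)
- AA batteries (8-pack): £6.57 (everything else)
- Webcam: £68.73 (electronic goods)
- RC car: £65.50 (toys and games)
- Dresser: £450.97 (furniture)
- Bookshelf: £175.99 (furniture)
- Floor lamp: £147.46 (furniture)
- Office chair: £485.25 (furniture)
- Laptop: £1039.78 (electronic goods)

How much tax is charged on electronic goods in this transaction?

Webcam £68.73: electronic goods → 7% → £4.81
Laptop £1039.78: electronic goods → 7% → £72.78
Tax on electronic goods = £4.81 + £72.78 = £77.59

£77.59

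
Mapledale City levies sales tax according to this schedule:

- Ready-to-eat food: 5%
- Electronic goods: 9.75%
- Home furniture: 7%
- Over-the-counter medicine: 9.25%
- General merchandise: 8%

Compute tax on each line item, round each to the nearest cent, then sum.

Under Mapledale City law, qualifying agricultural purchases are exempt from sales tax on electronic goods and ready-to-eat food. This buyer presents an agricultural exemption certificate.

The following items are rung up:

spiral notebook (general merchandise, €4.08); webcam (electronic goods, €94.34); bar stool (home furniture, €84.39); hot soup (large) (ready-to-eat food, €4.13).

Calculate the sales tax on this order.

€6.24

Spiral notebook €4.08: general merchandise → 8% → €0.33
Webcam €94.34: electronic goods, buyer-exempt → 0% → €0.00
Bar stool €84.39: home furniture → 7% → €5.91
Hot soup (large) €4.13: ready-to-eat food, buyer-exempt → 0% → €0.00
Total tax = €0.33 + €5.91 = €6.24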